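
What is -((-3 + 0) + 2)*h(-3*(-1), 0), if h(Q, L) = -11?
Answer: -11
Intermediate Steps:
-((-3 + 0) + 2)*h(-3*(-1), 0) = -((-3 + 0) + 2)*(-11) = -(-3 + 2)*(-11) = -(-1)*(-11) = -1*11 = -11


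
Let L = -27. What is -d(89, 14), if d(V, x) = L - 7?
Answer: 34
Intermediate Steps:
d(V, x) = -34 (d(V, x) = -27 - 7 = -34)
-d(89, 14) = -1*(-34) = 34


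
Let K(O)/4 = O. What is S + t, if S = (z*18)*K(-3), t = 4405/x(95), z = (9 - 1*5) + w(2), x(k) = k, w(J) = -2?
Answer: -7327/19 ≈ -385.63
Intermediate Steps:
z = 2 (z = (9 - 1*5) - 2 = (9 - 5) - 2 = 4 - 2 = 2)
K(O) = 4*O
t = 881/19 (t = 4405/95 = 4405*(1/95) = 881/19 ≈ 46.368)
S = -432 (S = (2*18)*(4*(-3)) = 36*(-12) = -432)
S + t = -432 + 881/19 = -7327/19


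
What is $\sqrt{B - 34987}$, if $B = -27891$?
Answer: $i \sqrt{62878} \approx 250.75 i$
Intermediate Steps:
$\sqrt{B - 34987} = \sqrt{-27891 - 34987} = \sqrt{-62878} = i \sqrt{62878}$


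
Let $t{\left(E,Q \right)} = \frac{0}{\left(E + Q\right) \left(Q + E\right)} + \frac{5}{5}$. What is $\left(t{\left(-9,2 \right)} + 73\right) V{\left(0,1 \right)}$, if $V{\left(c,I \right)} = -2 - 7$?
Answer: $-666$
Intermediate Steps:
$t{\left(E,Q \right)} = 1$ ($t{\left(E,Q \right)} = \frac{0}{\left(E + Q\right) \left(E + Q\right)} + 5 \cdot \frac{1}{5} = \frac{0}{\left(E + Q\right)^{2}} + 1 = 0 + 1 = 1$)
$V{\left(c,I \right)} = -9$ ($V{\left(c,I \right)} = -2 - 7 = -9$)
$\left(t{\left(-9,2 \right)} + 73\right) V{\left(0,1 \right)} = \left(1 + 73\right) \left(-9\right) = 74 \left(-9\right) = -666$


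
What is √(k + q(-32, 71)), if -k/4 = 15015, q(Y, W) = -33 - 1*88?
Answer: I*√60181 ≈ 245.32*I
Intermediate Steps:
q(Y, W) = -121 (q(Y, W) = -33 - 88 = -121)
k = -60060 (k = -4*15015 = -60060)
√(k + q(-32, 71)) = √(-60060 - 121) = √(-60181) = I*√60181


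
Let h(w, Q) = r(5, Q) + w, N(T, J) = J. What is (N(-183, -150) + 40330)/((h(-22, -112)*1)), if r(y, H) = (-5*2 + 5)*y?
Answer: -40180/47 ≈ -854.89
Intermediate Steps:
r(y, H) = -5*y (r(y, H) = (-10 + 5)*y = -5*y)
h(w, Q) = -25 + w (h(w, Q) = -5*5 + w = -25 + w)
(N(-183, -150) + 40330)/((h(-22, -112)*1)) = (-150 + 40330)/(((-25 - 22)*1)) = 40180/((-47*1)) = 40180/(-47) = 40180*(-1/47) = -40180/47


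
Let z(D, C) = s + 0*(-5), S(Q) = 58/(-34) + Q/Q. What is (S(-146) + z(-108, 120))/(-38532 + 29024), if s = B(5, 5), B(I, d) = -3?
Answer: 63/161636 ≈ 0.00038976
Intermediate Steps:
s = -3
S(Q) = -12/17 (S(Q) = 58*(-1/34) + 1 = -29/17 + 1 = -12/17)
z(D, C) = -3 (z(D, C) = -3 + 0*(-5) = -3 + 0 = -3)
(S(-146) + z(-108, 120))/(-38532 + 29024) = (-12/17 - 3)/(-38532 + 29024) = -63/17/(-9508) = -63/17*(-1/9508) = 63/161636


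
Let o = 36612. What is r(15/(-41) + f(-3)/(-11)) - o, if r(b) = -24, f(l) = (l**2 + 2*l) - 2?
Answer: -36636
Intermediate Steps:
f(l) = -2 + l**2 + 2*l
r(15/(-41) + f(-3)/(-11)) - o = -24 - 1*36612 = -24 - 36612 = -36636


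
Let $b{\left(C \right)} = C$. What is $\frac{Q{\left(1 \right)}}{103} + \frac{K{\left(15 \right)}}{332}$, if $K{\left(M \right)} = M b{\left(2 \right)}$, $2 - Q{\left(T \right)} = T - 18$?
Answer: $\frac{4699}{17098} \approx 0.27483$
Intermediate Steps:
$Q{\left(T \right)} = 20 - T$ ($Q{\left(T \right)} = 2 - \left(T - 18\right) = 2 - \left(-18 + T\right) = 20 - T$)
$K{\left(M \right)} = 2 M$ ($K{\left(M \right)} = M 2 = 2 M$)
$\frac{Q{\left(1 \right)}}{103} + \frac{K{\left(15 \right)}}{332} = \frac{20 - 1}{103} + \frac{2 \cdot 15}{332} = \left(20 - 1\right) \frac{1}{103} + 30 \cdot \frac{1}{332} = 19 \cdot \frac{1}{103} + \frac{15}{166} = \frac{19}{103} + \frac{15}{166} = \frac{4699}{17098}$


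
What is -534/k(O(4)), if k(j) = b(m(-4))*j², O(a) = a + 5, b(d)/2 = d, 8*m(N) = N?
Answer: 178/27 ≈ 6.5926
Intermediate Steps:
m(N) = N/8
b(d) = 2*d
O(a) = 5 + a
k(j) = -j² (k(j) = (2*((⅛)*(-4)))*j² = (2*(-½))*j² = -j²)
-534/k(O(4)) = -534*(-1/(5 + 4)²) = -534/((-1*9²)) = -534/((-1*81)) = -534/(-81) = -534*(-1/81) = 178/27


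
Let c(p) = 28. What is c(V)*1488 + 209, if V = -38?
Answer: 41873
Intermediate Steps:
c(V)*1488 + 209 = 28*1488 + 209 = 41664 + 209 = 41873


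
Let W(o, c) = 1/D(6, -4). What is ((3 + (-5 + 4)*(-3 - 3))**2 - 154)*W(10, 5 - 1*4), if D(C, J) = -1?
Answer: 73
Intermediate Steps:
W(o, c) = -1 (W(o, c) = 1/(-1) = -1)
((3 + (-5 + 4)*(-3 - 3))**2 - 154)*W(10, 5 - 1*4) = ((3 + (-5 + 4)*(-3 - 3))**2 - 154)*(-1) = ((3 - 1*(-6))**2 - 154)*(-1) = ((3 + 6)**2 - 154)*(-1) = (9**2 - 154)*(-1) = (81 - 154)*(-1) = -73*(-1) = 73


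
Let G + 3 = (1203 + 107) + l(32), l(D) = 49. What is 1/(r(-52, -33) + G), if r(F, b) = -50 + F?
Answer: 1/1254 ≈ 0.00079745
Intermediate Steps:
G = 1356 (G = -3 + ((1203 + 107) + 49) = -3 + (1310 + 49) = -3 + 1359 = 1356)
1/(r(-52, -33) + G) = 1/((-50 - 52) + 1356) = 1/(-102 + 1356) = 1/1254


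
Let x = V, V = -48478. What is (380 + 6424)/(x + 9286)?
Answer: -567/3266 ≈ -0.17361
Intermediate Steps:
x = -48478
(380 + 6424)/(x + 9286) = (380 + 6424)/(-48478 + 9286) = 6804/(-39192) = 6804*(-1/39192) = -567/3266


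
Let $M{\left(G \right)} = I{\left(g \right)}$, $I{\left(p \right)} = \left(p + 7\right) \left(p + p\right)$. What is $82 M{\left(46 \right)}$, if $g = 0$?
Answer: $0$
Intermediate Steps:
$I{\left(p \right)} = 2 p \left(7 + p\right)$ ($I{\left(p \right)} = \left(7 + p\right) 2 p = 2 p \left(7 + p\right)$)
$M{\left(G \right)} = 0$ ($M{\left(G \right)} = 2 \cdot 0 \left(7 + 0\right) = 2 \cdot 0 \cdot 7 = 0$)
$82 M{\left(46 \right)} = 82 \cdot 0 = 0$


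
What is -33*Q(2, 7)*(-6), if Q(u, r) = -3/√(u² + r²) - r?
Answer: -1386 - 594*√53/53 ≈ -1467.6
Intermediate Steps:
Q(u, r) = -r - 3/√(r² + u²) (Q(u, r) = -3/√(r² + u²) - r = -r - 3/√(r² + u²))
-33*Q(2, 7)*(-6) = -33*(-1*7 - 3/√(7² + 2²))*(-6) = -33*(-7 - 3/√(49 + 4))*(-6) = -33*(-7 - 3*√53/53)*(-6) = (231 + 99*√53/53)*(-6) = -1386 - 594*√53/53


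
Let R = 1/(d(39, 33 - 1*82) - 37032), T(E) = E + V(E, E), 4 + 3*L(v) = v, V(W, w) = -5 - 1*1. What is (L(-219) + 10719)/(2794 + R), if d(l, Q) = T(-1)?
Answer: 1182803426/310460895 ≈ 3.8098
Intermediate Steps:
V(W, w) = -6 (V(W, w) = -5 - 1 = -6)
L(v) = -4/3 + v/3
T(E) = -6 + E (T(E) = E - 6 = -6 + E)
d(l, Q) = -7 (d(l, Q) = -6 - 1 = -7)
R = -1/37039 (R = 1/(-7 - 37032) = 1/(-37039) = -1/37039 ≈ -2.6999e-5)
(L(-219) + 10719)/(2794 + R) = ((-4/3 + (1/3)*(-219)) + 10719)/(2794 - 1/37039) = ((-4/3 - 73) + 10719)/(103486965/37039) = (-223/3 + 10719)*(37039/103486965) = (31934/3)*(37039/103486965) = 1182803426/310460895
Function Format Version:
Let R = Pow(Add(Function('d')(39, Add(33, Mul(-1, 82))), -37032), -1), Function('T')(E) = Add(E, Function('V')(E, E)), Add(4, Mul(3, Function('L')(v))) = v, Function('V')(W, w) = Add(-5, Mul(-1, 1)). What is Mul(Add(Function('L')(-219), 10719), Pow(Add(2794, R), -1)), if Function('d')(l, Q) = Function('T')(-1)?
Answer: Rational(1182803426, 310460895) ≈ 3.8098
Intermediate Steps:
Function('V')(W, w) = -6 (Function('V')(W, w) = Add(-5, -1) = -6)
Function('L')(v) = Add(Rational(-4, 3), Mul(Rational(1, 3), v))
Function('T')(E) = Add(-6, E) (Function('T')(E) = Add(E, -6) = Add(-6, E))
Function('d')(l, Q) = -7 (Function('d')(l, Q) = Add(-6, -1) = -7)
R = Rational(-1, 37039) (R = Pow(Add(-7, -37032), -1) = Pow(-37039, -1) = Rational(-1, 37039) ≈ -2.6999e-5)
Mul(Add(Function('L')(-219), 10719), Pow(Add(2794, R), -1)) = Mul(Add(Add(Rational(-4, 3), Mul(Rational(1, 3), -219)), 10719), Pow(Add(2794, Rational(-1, 37039)), -1)) = Mul(Add(Add(Rational(-4, 3), -73), 10719), Pow(Rational(103486965, 37039), -1)) = Mul(Add(Rational(-223, 3), 10719), Rational(37039, 103486965)) = Mul(Rational(31934, 3), Rational(37039, 103486965)) = Rational(1182803426, 310460895)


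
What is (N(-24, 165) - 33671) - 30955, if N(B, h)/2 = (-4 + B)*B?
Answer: -63282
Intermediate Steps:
N(B, h) = 2*B*(-4 + B) (N(B, h) = 2*((-4 + B)*B) = 2*(B*(-4 + B)) = 2*B*(-4 + B))
(N(-24, 165) - 33671) - 30955 = (2*(-24)*(-4 - 24) - 33671) - 30955 = (2*(-24)*(-28) - 33671) - 30955 = (1344 - 33671) - 30955 = -32327 - 30955 = -63282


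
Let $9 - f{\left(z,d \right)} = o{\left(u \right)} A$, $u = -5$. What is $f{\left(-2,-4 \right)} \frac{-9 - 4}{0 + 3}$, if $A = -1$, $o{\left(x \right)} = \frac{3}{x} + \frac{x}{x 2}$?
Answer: $- \frac{1157}{30} \approx -38.567$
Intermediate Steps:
$o{\left(x \right)} = \frac{1}{2} + \frac{3}{x}$ ($o{\left(x \right)} = \frac{3}{x} + \frac{x}{2 x} = \frac{3}{x} + x \frac{1}{2 x} = \frac{3}{x} + \frac{1}{2} = \frac{1}{2} + \frac{3}{x}$)
$f{\left(z,d \right)} = \frac{89}{10}$ ($f{\left(z,d \right)} = 9 - \frac{6 - 5}{2 \left(-5\right)} \left(-1\right) = 9 - \frac{1}{2} \left(- \frac{1}{5}\right) 1 \left(-1\right) = 9 - \left(- \frac{1}{10}\right) \left(-1\right) = 9 - \frac{1}{10} = \frac{89}{10}$)
$f{\left(-2,-4 \right)} \frac{-9 - 4}{0 + 3} = \frac{89 \frac{-9 - 4}{0 + 3}}{10} = \frac{89 \left(- \frac{13}{3}\right)}{10} = \frac{89 \left(\left(-13\right) \frac{1}{3}\right)}{10} = \frac{89}{10} \left(- \frac{13}{3}\right) = - \frac{1157}{30}$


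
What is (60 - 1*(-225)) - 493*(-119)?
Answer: 58952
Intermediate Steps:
(60 - 1*(-225)) - 493*(-119) = (60 + 225) + 58667 = 285 + 58667 = 58952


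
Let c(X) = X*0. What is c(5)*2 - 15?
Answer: -15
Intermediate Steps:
c(X) = 0
c(5)*2 - 15 = 0*2 - 15 = 0 - 15 = -15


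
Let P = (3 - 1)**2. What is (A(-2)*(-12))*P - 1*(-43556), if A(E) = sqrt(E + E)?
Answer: 43556 - 96*I ≈ 43556.0 - 96.0*I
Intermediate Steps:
P = 4 (P = 2**2 = 4)
A(E) = sqrt(2)*sqrt(E) (A(E) = sqrt(2*E) = sqrt(2)*sqrt(E))
(A(-2)*(-12))*P - 1*(-43556) = ((sqrt(2)*sqrt(-2))*(-12))*4 - 1*(-43556) = ((sqrt(2)*(I*sqrt(2)))*(-12))*4 + 43556 = ((2*I)*(-12))*4 + 43556 = -24*I*4 + 43556 = -96*I + 43556 = 43556 - 96*I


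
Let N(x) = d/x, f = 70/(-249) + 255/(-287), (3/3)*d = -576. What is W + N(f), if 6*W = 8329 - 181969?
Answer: -2377787212/83585 ≈ -28448.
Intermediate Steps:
d = -576
f = -83585/71463 (f = 70*(-1/249) + 255*(-1/287) = -70/249 - 255/287 = -83585/71463 ≈ -1.1696)
W = -28940 (W = (8329 - 181969)/6 = (1/6)*(-173640) = -28940)
N(x) = -576/x
W + N(f) = -28940 - 576/(-83585/71463) = -28940 - 576*(-71463/83585) = -28940 + 41162688/83585 = -2377787212/83585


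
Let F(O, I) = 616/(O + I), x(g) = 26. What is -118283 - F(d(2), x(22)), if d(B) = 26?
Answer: -1537833/13 ≈ -1.1829e+5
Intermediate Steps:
F(O, I) = 616/(I + O)
-118283 - F(d(2), x(22)) = -118283 - 616/(26 + 26) = -118283 - 616/52 = -118283 - 1*154/13 = -118283 - 154/13 = -1537833/13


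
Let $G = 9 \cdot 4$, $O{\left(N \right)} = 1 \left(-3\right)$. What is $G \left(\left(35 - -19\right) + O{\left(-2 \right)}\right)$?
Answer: $1836$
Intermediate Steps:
$O{\left(N \right)} = -3$
$G = 36$
$G \left(\left(35 - -19\right) + O{\left(-2 \right)}\right) = 36 \left(\left(35 - -19\right) - 3\right) = 36 \left(\left(35 + 19\right) - 3\right) = 36 \left(54 - 3\right) = 36 \cdot 51 = 1836$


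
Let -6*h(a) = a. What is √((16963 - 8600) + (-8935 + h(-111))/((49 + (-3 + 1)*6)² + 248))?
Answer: √1783855194/462 ≈ 91.419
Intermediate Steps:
h(a) = -a/6
√((16963 - 8600) + (-8935 + h(-111))/((49 + (-3 + 1)*6)² + 248)) = √((16963 - 8600) + (-8935 - ⅙*(-111))/((49 + (-3 + 1)*6)² + 248)) = √(8363 + (-8935 + 37/2)/((49 - 2*6)² + 248)) = √(8363 - 17833/(2*((49 - 12)² + 248))) = √(8363 - 17833/(2*(37² + 248))) = √(8363 - 17833/(2*(1369 + 248))) = √(8363 - 17833/2/1617) = √(8363 - 17833/2*1/1617) = √(8363 - 17833/3234) = √(27028109/3234) = √1783855194/462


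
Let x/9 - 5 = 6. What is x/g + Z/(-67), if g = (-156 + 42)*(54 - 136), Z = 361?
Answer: -1122665/208772 ≈ -5.3775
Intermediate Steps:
x = 99 (x = 45 + 9*6 = 45 + 54 = 99)
g = 9348 (g = -114*(-82) = 9348)
x/g + Z/(-67) = 99/9348 + 361/(-67) = 99*(1/9348) + 361*(-1/67) = 33/3116 - 361/67 = -1122665/208772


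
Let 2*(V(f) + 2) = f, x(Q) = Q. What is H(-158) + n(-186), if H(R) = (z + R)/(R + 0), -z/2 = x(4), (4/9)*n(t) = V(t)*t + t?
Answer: 3107864/79 ≈ 39340.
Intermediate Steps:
V(f) = -2 + f/2
n(t) = 9*t/4 + 9*t*(-2 + t/2)/4 (n(t) = 9*((-2 + t/2)*t + t)/4 = 9*(t*(-2 + t/2) + t)/4 = 9*(t + t*(-2 + t/2))/4 = 9*t/4 + 9*t*(-2 + t/2)/4)
z = -8 (z = -2*4 = -8)
H(R) = (-8 + R)/R (H(R) = (-8 + R)/(R + 0) = (-8 + R)/R)
H(-158) + n(-186) = (-8 - 158)/(-158) + (9/8)*(-186)*(-2 - 186) = -1/158*(-166) + (9/8)*(-186)*(-188) = 83/79 + 39339 = 3107864/79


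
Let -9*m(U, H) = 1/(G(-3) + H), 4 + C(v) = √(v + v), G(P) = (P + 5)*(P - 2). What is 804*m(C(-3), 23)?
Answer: -268/39 ≈ -6.8718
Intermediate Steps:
G(P) = (-2 + P)*(5 + P) (G(P) = (5 + P)*(-2 + P) = (-2 + P)*(5 + P))
C(v) = -4 + √2*√v (C(v) = -4 + √(v + v) = -4 + √(2*v) = -4 + √2*√v)
m(U, H) = -1/(9*(-10 + H)) (m(U, H) = -1/(9*((-10 + (-3)² + 3*(-3)) + H)) = -1/(9*((-10 + 9 - 9) + H)) = -1/(9*(-10 + H)))
804*m(C(-3), 23) = 804*(-1/(-90 + 9*23)) = 804*(-1/(-90 + 207)) = 804*(-1/117) = -268/39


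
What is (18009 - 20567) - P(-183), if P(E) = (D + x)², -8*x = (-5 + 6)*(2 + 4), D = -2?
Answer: -41049/16 ≈ -2565.6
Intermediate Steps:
x = -¾ (x = -(-5 + 6)*(2 + 4)/8 = -6/8 = -⅛*6 = -¾ ≈ -0.75000)
P(E) = 121/16 (P(E) = (-2 - ¾)² = (-11/4)² = 121/16)
(18009 - 20567) - P(-183) = (18009 - 20567) - 1*121/16 = -2558 - 121/16 = -41049/16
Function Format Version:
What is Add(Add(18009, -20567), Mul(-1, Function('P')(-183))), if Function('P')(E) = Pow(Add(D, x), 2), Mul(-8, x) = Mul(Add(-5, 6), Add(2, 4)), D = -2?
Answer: Rational(-41049, 16) ≈ -2565.6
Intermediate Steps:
x = Rational(-3, 4) (x = Mul(Rational(-1, 8), Mul(Add(-5, 6), Add(2, 4))) = Mul(Rational(-1, 8), Mul(1, 6)) = Mul(Rational(-1, 8), 6) = Rational(-3, 4) ≈ -0.75000)
Function('P')(E) = Rational(121, 16) (Function('P')(E) = Pow(Add(-2, Rational(-3, 4)), 2) = Pow(Rational(-11, 4), 2) = Rational(121, 16))
Add(Add(18009, -20567), Mul(-1, Function('P')(-183))) = Add(Add(18009, -20567), Mul(-1, Rational(121, 16))) = Add(-2558, Rational(-121, 16)) = Rational(-41049, 16)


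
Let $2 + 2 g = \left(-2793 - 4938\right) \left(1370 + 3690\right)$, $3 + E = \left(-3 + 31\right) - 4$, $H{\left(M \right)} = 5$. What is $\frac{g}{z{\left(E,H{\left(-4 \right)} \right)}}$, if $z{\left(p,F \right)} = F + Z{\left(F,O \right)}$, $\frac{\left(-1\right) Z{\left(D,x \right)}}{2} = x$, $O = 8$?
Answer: $\frac{19559431}{11} \approx 1.7781 \cdot 10^{6}$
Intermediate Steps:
$E = 21$ ($E = -3 + \left(\left(-3 + 31\right) - 4\right) = -3 + \left(28 - 4\right) = -3 + 24 = 21$)
$Z{\left(D,x \right)} = - 2 x$
$g = -19559431$ ($g = -1 + \frac{\left(-2793 - 4938\right) \left(1370 + 3690\right)}{2} = -1 + \frac{\left(-7731\right) 5060}{2} = -1 + \frac{1}{2} \left(-39118860\right) = -1 - 19559430 = -19559431$)
$z{\left(p,F \right)} = -16 + F$ ($z{\left(p,F \right)} = F - 16 = -16 + F$)
$\frac{g}{z{\left(E,H{\left(-4 \right)} \right)}} = - \frac{19559431}{-16 + 5} = - \frac{19559431}{-11} = \left(-19559431\right) \left(- \frac{1}{11}\right) = \frac{19559431}{11}$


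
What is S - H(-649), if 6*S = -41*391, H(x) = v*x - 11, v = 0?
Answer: -15965/6 ≈ -2660.8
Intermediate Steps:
H(x) = -11 (H(x) = 0*x - 11 = 0 - 11 = -11)
S = -16031/6 (S = (-41*391)/6 = (1/6)*(-16031) = -16031/6 ≈ -2671.8)
S - H(-649) = -16031/6 - 1*(-11) = -16031/6 + 11 = -15965/6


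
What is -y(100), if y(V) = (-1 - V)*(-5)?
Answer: -505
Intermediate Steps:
y(V) = 5 + 5*V
-y(100) = -(5 + 5*100) = -(5 + 500) = -1*505 = -505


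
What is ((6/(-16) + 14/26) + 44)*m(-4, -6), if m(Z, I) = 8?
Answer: 4593/13 ≈ 353.31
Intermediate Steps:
((6/(-16) + 14/26) + 44)*m(-4, -6) = ((6/(-16) + 14/26) + 44)*8 = ((6*(-1/16) + 14*(1/26)) + 44)*8 = ((-3/8 + 7/13) + 44)*8 = (17/104 + 44)*8 = (4593/104)*8 = 4593/13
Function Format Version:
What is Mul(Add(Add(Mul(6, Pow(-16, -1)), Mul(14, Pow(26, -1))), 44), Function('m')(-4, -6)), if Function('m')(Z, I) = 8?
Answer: Rational(4593, 13) ≈ 353.31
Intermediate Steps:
Mul(Add(Add(Mul(6, Pow(-16, -1)), Mul(14, Pow(26, -1))), 44), Function('m')(-4, -6)) = Mul(Add(Add(Mul(6, Pow(-16, -1)), Mul(14, Pow(26, -1))), 44), 8) = Mul(Add(Add(Mul(6, Rational(-1, 16)), Mul(14, Rational(1, 26))), 44), 8) = Mul(Add(Add(Rational(-3, 8), Rational(7, 13)), 44), 8) = Mul(Add(Rational(17, 104), 44), 8) = Mul(Rational(4593, 104), 8) = Rational(4593, 13)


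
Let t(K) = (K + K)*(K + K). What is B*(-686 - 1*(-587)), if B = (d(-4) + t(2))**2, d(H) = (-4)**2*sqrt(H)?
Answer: 76032 - 101376*I ≈ 76032.0 - 1.0138e+5*I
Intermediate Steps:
d(H) = 16*sqrt(H)
t(K) = 4*K**2 (t(K) = (2*K)*(2*K) = 4*K**2)
B = (16 + 32*I)**2 (B = (16*sqrt(-4) + 4*2**2)**2 = (16*(2*I) + 4*4)**2 = (32*I + 16)**2 = (16 + 32*I)**2 ≈ -768.0 + 1024.0*I)
B*(-686 - 1*(-587)) = (-768 + 1024*I)*(-686 - 1*(-587)) = (-768 + 1024*I)*(-686 + 587) = (-768 + 1024*I)*(-99) = 76032 - 101376*I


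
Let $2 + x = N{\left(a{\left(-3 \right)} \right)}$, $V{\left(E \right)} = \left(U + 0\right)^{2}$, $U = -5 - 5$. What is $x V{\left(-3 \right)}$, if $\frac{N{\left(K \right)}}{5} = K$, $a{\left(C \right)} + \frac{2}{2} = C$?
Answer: $-2200$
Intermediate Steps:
$U = -10$
$a{\left(C \right)} = -1 + C$
$V{\left(E \right)} = 100$ ($V{\left(E \right)} = \left(-10 + 0\right)^{2} = \left(-10\right)^{2} = 100$)
$N{\left(K \right)} = 5 K$
$x = -22$ ($x = -2 + 5 \left(-1 - 3\right) = -2 + 5 \left(-4\right) = -2 - 20 = -22$)
$x V{\left(-3 \right)} = \left(-22\right) 100 = -2200$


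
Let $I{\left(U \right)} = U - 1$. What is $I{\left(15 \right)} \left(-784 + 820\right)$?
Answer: $504$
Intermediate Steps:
$I{\left(U \right)} = -1 + U$
$I{\left(15 \right)} \left(-784 + 820\right) = \left(-1 + 15\right) \left(-784 + 820\right) = 14 \cdot 36 = 504$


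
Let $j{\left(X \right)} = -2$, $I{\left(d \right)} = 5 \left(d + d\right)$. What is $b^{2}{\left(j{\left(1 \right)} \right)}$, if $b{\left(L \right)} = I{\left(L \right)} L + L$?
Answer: $1444$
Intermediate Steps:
$I{\left(d \right)} = 10 d$ ($I{\left(d \right)} = 5 \cdot 2 d = 10 d$)
$b{\left(L \right)} = L + 10 L^{2}$ ($b{\left(L \right)} = 10 L L + L = 10 L^{2} + L = L + 10 L^{2}$)
$b^{2}{\left(j{\left(1 \right)} \right)} = \left(- 2 \left(1 + 10 \left(-2\right)\right)\right)^{2} = \left(- 2 \left(1 - 20\right)\right)^{2} = \left(\left(-2\right) \left(-19\right)\right)^{2} = 38^{2} = 1444$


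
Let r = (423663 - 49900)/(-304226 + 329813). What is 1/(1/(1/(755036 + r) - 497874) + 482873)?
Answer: 9618666733217643/4644594461449683448444 ≈ 2.0709e-6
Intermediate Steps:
r = 373763/25587 ≈ 14.608
1/(1/(1/(755036 + r) - 497874) + 482873) = 1/(1/(1/(755036 + 373763/25587) - 497874) + 482873) = 1/(1/(1/(19319479895/25587) - 497874) + 482873) = 1/(1/(25587/19319479895 - 497874) + 482873) = 1/(1/(-9618666733217643/19319479895) + 482873) = 1/(-19319479895/9618666733217643 + 482873) = 1/(4644594461449683448444/9618666733217643) = 9618666733217643/4644594461449683448444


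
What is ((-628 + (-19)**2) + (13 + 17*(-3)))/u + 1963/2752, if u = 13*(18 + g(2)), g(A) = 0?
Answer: -190009/321984 ≈ -0.59012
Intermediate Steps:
u = 234 (u = 13*(18 + 0) = 13*18 = 234)
((-628 + (-19)**2) + (13 + 17*(-3)))/u + 1963/2752 = ((-628 + (-19)**2) + (13 + 17*(-3)))/234 + 1963/2752 = ((-628 + 361) + (13 - 51))*(1/234) + 1963*(1/2752) = (-267 - 38)*(1/234) + 1963/2752 = -305*1/234 + 1963/2752 = -305/234 + 1963/2752 = -190009/321984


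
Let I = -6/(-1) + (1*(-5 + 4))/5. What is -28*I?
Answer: -812/5 ≈ -162.40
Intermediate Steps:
I = 29/5 (I = -6*(-1) + (1*(-1))*(1/5) = 6 - 1*1/5 = 6 - 1/5 = 29/5 ≈ 5.8000)
-28*I = -28*29/5 = -812/5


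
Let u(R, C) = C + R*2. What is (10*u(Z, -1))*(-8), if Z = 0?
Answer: 80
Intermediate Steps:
u(R, C) = C + 2*R
(10*u(Z, -1))*(-8) = (10*(-1 + 2*0))*(-8) = (10*(-1 + 0))*(-8) = (10*(-1))*(-8) = -10*(-8) = 80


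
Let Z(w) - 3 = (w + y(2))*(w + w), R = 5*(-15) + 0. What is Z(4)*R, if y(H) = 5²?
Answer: -17625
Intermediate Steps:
y(H) = 25
R = -75 (R = -75 + 0 = -75)
Z(w) = 3 + 2*w*(25 + w) (Z(w) = 3 + (w + 25)*(w + w) = 3 + (25 + w)*(2*w) = 3 + 2*w*(25 + w))
Z(4)*R = (3 + 2*4² + 50*4)*(-75) = (3 + 2*16 + 200)*(-75) = (3 + 32 + 200)*(-75) = 235*(-75) = -17625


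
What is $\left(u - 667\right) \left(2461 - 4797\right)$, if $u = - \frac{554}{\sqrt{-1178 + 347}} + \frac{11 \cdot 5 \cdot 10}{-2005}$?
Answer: $\frac{625059872}{401} - \frac{4672 i \sqrt{831}}{3} \approx 1.5588 \cdot 10^{6} - 44893.0 i$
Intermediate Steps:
$u = - \frac{110}{401} + \frac{2 i \sqrt{831}}{3}$ ($u = - \frac{554}{\sqrt{-831}} + 55 \cdot 10 \left(- \frac{1}{2005}\right) = - \frac{554}{i \sqrt{831}} + 550 \left(- \frac{1}{2005}\right) = - 554 \left(- \frac{i \sqrt{831}}{831}\right) - \frac{110}{401} = \frac{2 i \sqrt{831}}{3} - \frac{110}{401} = - \frac{110}{401} + \frac{2 i \sqrt{831}}{3} \approx -0.27431 + 19.218 i$)
$\left(u - 667\right) \left(2461 - 4797\right) = \left(\left(- \frac{110}{401} + \frac{2 i \sqrt{831}}{3}\right) - 667\right) \left(2461 - 4797\right) = \left(\left(- \frac{110}{401} + \frac{2 i \sqrt{831}}{3}\right) - 667\right) \left(-2336\right) = \left(- \frac{267577}{401} + \frac{2 i \sqrt{831}}{3}\right) \left(-2336\right) = \frac{625059872}{401} - \frac{4672 i \sqrt{831}}{3}$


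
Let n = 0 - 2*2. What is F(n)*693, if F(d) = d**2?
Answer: 11088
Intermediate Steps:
n = -4 (n = 0 - 4 = -4)
F(n)*693 = (-4)**2*693 = 16*693 = 11088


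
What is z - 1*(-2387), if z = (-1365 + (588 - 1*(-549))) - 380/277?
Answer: 597663/277 ≈ 2157.6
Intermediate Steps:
z = -63536/277 (z = (-1365 + (588 + 549)) - 380*1/277 = (-1365 + 1137) - 380/277 = -228 - 380/277 = -63536/277 ≈ -229.37)
z - 1*(-2387) = -63536/277 - 1*(-2387) = -63536/277 + 2387 = 597663/277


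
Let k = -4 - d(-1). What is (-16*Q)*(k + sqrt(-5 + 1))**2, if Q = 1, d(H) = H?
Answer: -80 + 192*I ≈ -80.0 + 192.0*I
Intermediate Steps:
k = -3 (k = -4 - 1*(-1) = -4 + 1 = -3)
(-16*Q)*(k + sqrt(-5 + 1))**2 = (-16*1)*(-3 + sqrt(-5 + 1))**2 = -16*(-3 + sqrt(-4))**2 = -16*(-3 + 2*I)**2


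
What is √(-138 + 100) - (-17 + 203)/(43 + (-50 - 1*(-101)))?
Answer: -93/47 + I*√38 ≈ -1.9787 + 6.1644*I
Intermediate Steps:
√(-138 + 100) - (-17 + 203)/(43 + (-50 - 1*(-101))) = √(-38) - 186/(43 + (-50 + 101)) = I*√38 - 186/(43 + 51) = I*√38 - 186/94 = I*√38 - 1*93/47 = I*√38 - 93/47 = -93/47 + I*√38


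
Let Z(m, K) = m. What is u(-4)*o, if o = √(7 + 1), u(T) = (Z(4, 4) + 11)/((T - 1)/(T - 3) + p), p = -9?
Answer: -105*√2/29 ≈ -5.1204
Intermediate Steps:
u(T) = 15/(-9 + (-1 + T)/(-3 + T)) (u(T) = (4 + 11)/((T - 1)/(T - 3) - 9) = 15/((-1 + T)/(-3 + T) - 9) = 15/(-9 + (-1 + T)/(-3 + T)))
o = 2*√2 (o = √8 = 2*√2 ≈ 2.8284)
u(-4)*o = (15*(-3 - 4)/(2*(13 - 4*(-4))))*(2*√2) = ((15/2)*(-7)/(13 + 16))*(2*√2) = ((15/2)*(-7)/29)*(2*√2) = ((15/2)*(1/29)*(-7))*(2*√2) = -105*√2/29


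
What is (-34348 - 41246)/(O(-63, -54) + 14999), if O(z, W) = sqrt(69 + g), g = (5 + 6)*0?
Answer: -566917203/112484966 + 37797*sqrt(69)/112484966 ≈ -5.0371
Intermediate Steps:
g = 0 (g = 11*0 = 0)
O(z, W) = sqrt(69) (O(z, W) = sqrt(69 + 0) = sqrt(69))
(-34348 - 41246)/(O(-63, -54) + 14999) = (-34348 - 41246)/(sqrt(69) + 14999) = -75594/(14999 + sqrt(69))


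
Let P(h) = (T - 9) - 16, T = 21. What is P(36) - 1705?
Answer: -1709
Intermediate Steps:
P(h) = -4 (P(h) = (21 - 9) - 16 = 12 - 16 = -4)
P(36) - 1705 = -4 - 1705 = -1709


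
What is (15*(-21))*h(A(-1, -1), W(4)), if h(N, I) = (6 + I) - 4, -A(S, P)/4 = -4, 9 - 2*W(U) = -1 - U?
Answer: -2835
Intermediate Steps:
W(U) = 5 + U/2 (W(U) = 9/2 - (-1 - U)/2 = 9/2 + (½ + U/2) = 5 + U/2)
A(S, P) = 16 (A(S, P) = -4*(-4) = 16)
h(N, I) = 2 + I
(15*(-21))*h(A(-1, -1), W(4)) = (15*(-21))*(2 + (5 + (½)*4)) = -315*(2 + (5 + 2)) = -315*(2 + 7) = -315*9 = -2835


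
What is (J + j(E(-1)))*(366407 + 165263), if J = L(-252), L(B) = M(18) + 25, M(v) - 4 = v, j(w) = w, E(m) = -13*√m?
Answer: 24988490 - 6911710*I ≈ 2.4988e+7 - 6.9117e+6*I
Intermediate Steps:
M(v) = 4 + v
L(B) = 47 (L(B) = (4 + 18) + 25 = 22 + 25 = 47)
J = 47
(J + j(E(-1)))*(366407 + 165263) = (47 - 13*I)*(366407 + 165263) = (47 - 13*I)*531670 = 24988490 - 6911710*I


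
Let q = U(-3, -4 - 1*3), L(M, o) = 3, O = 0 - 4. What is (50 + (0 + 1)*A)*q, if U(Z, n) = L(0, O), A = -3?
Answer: 141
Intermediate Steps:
O = -4
U(Z, n) = 3
q = 3
(50 + (0 + 1)*A)*q = (50 + (0 + 1)*(-3))*3 = (50 + 1*(-3))*3 = (50 - 3)*3 = 47*3 = 141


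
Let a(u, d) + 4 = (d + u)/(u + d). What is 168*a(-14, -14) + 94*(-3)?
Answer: -786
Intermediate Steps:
a(u, d) = -3 (a(u, d) = -4 + (d + u)/(u + d) = -4 + (d + u)/(d + u) = -4 + 1 = -3)
168*a(-14, -14) + 94*(-3) = 168*(-3) + 94*(-3) = -504 - 282 = -786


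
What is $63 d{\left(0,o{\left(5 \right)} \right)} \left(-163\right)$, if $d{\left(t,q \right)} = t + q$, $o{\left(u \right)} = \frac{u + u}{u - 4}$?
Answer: $-102690$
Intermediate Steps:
$o{\left(u \right)} = \frac{2 u}{-4 + u}$
$d{\left(t,q \right)} = q + t$
$63 d{\left(0,o{\left(5 \right)} \right)} \left(-163\right) = 63 \left(2 \cdot 5 \frac{1}{-4 + 5} + 0\right) \left(-163\right) = 63 \left(2 \cdot 5 \cdot 1^{-1} + 0\right) \left(-163\right) = 63 \left(2 \cdot 5 \cdot 1 + 0\right) \left(-163\right) = 63 \left(10 + 0\right) \left(-163\right) = 63 \cdot 10 \left(-163\right) = 630 \left(-163\right) = -102690$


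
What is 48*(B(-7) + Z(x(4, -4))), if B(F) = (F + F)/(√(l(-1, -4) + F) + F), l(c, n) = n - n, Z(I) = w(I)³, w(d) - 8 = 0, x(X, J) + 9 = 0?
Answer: 24660 + 12*I*√7 ≈ 24660.0 + 31.749*I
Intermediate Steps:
x(X, J) = -9 (x(X, J) = -9 + 0 = -9)
w(d) = 8 (w(d) = 8 + 0 = 8)
Z(I) = 512 (Z(I) = 8³ = 512)
l(c, n) = 0
B(F) = 2*F/(F + √F) (B(F) = (F + F)/(√(0 + F) + F) = (2*F)/(√F + F) = (2*F)/(F + √F) = 2*F/(F + √F))
48*(B(-7) + Z(x(4, -4))) = 48*(2*(-7)/(-7 + √(-7)) + 512) = 48*(2*(-7)/(-7 + I*√7) + 512) = 48*(-14/(-7 + I*√7) + 512) = 48*(512 - 14/(-7 + I*√7)) = 24576 - 672/(-7 + I*√7)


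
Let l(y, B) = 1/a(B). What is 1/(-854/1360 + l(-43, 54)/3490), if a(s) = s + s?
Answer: -1601910/1005901 ≈ -1.5925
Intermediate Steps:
a(s) = 2*s
l(y, B) = 1/(2*B)
1/(-854/1360 + l(-43, 54)/3490) = 1/(-854/1360 + ((½)/54)/3490) = 1/(-854*1/1360 + ((½)*(1/54))*(1/3490)) = 1/(-427/680 + (1/108)*(1/3490)) = 1/(-427/680 + 1/376920) = 1/(-1005901/1601910) = -1601910/1005901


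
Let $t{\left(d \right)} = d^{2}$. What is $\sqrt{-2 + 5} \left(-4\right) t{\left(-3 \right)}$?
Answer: $- 36 \sqrt{3} \approx -62.354$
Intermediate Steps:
$\sqrt{-2 + 5} \left(-4\right) t{\left(-3 \right)} = \sqrt{-2 + 5} \left(-4\right) \left(-3\right)^{2} = \sqrt{3} \left(-4\right) 9 = - 4 \sqrt{3} \cdot 9 = - 36 \sqrt{3}$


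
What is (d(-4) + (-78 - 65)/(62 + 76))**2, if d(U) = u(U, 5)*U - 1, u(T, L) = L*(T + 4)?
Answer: 78961/19044 ≈ 4.1462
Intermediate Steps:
u(T, L) = L*(4 + T)
d(U) = -1 + U*(20 + 5*U) (d(U) = (5*(4 + U))*U - 1 = (20 + 5*U)*U - 1 = U*(20 + 5*U) - 1 = -1 + U*(20 + 5*U))
(d(-4) + (-78 - 65)/(62 + 76))**2 = ((-1 + 5*(-4)*(4 - 4)) + (-78 - 65)/(62 + 76))**2 = ((-1 + 5*(-4)*0) - 143/138)**2 = ((-1 + 0) - 143*1/138)**2 = (-1 - 143/138)**2 = (-281/138)**2 = 78961/19044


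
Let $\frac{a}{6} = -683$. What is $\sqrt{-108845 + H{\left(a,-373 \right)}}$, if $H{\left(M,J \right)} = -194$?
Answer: $i \sqrt{109039} \approx 330.21 i$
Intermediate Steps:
$a = -4098$ ($a = 6 \left(-683\right) = -4098$)
$\sqrt{-108845 + H{\left(a,-373 \right)}} = \sqrt{-108845 - 194} = \sqrt{-109039} = i \sqrt{109039}$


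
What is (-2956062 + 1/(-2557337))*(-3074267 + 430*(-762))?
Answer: 25717366310685726665/2557337 ≈ 1.0056e+13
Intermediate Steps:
(-2956062 + 1/(-2557337))*(-3074267 + 430*(-762)) = (-2956062 - 1/2557337)*(-3074267 - 327660) = -7559646726895/2557337*(-3401927) = 25717366310685726665/2557337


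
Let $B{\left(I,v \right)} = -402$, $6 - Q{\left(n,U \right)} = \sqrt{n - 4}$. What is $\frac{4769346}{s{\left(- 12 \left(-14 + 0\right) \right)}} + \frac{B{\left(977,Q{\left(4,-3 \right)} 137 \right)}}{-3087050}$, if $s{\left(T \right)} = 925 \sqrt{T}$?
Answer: $\frac{201}{1543525} + \frac{794891 \sqrt{42}}{12950} \approx 397.8$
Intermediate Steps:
$Q{\left(n,U \right)} = 6 - \sqrt{-4 + n}$ ($Q{\left(n,U \right)} = 6 - \sqrt{n - 4} = 6 - \sqrt{-4 + n}$)
$\frac{4769346}{s{\left(- 12 \left(-14 + 0\right) \right)}} + \frac{B{\left(977,Q{\left(4,-3 \right)} 137 \right)}}{-3087050} = \frac{4769346}{925 \sqrt{- 12 \left(-14 + 0\right)}} - \frac{402}{-3087050} = \frac{4769346}{925 \sqrt{\left(-12\right) \left(-14\right)}} - - \frac{201}{1543525} = \frac{4769346}{925 \sqrt{168}} + \frac{201}{1543525} = \frac{4769346}{925 \cdot 2 \sqrt{42}} + \frac{201}{1543525} = \frac{4769346}{1850 \sqrt{42}} + \frac{201}{1543525} = 4769346 \frac{\sqrt{42}}{77700} + \frac{201}{1543525} = \frac{794891 \sqrt{42}}{12950} + \frac{201}{1543525} = \frac{201}{1543525} + \frac{794891 \sqrt{42}}{12950}$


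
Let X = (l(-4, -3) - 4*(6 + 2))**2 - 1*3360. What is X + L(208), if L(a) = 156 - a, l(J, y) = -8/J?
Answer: -2512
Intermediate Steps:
X = -2460 (X = (-8/(-4) - 4*(6 + 2))**2 - 1*3360 = (-8*(-1/4) - 4*8)**2 - 3360 = (2 - 32)**2 - 3360 = (-30)**2 - 3360 = 900 - 3360 = -2460)
X + L(208) = -2460 + (156 - 1*208) = -2460 + (156 - 208) = -2460 - 52 = -2512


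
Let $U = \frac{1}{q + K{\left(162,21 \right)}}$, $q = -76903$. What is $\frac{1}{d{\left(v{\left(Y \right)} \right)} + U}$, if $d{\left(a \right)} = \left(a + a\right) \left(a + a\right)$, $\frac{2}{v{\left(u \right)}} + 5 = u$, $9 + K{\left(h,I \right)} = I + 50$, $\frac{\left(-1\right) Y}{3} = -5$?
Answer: $\frac{1921025}{307339} \approx 6.2505$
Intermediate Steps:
$Y = 15$ ($Y = \left(-3\right) \left(-5\right) = 15$)
$K{\left(h,I \right)} = 41 + I$ ($K{\left(h,I \right)} = -9 + \left(I + 50\right) = -9 + \left(50 + I\right) = 41 + I$)
$v{\left(u \right)} = \frac{2}{-5 + u}$
$d{\left(a \right)} = 4 a^{2}$ ($d{\left(a \right)} = 2 a 2 a = 4 a^{2}$)
$U = - \frac{1}{76841}$ ($U = \frac{1}{-76903 + \left(41 + 21\right)} = \frac{1}{-76903 + 62} = \frac{1}{-76841} = - \frac{1}{76841} \approx -1.3014 \cdot 10^{-5}$)
$\frac{1}{d{\left(v{\left(Y \right)} \right)} + U} = \frac{1}{4 \left(\frac{2}{-5 + 15}\right)^{2} - \frac{1}{76841}} = \frac{1}{4 \left(\frac{2}{10}\right)^{2} - \frac{1}{76841}} = \frac{1}{4 \left(2 \cdot \frac{1}{10}\right)^{2} - \frac{1}{76841}} = \frac{1}{\frac{4}{25} - \frac{1}{76841}} = \frac{1}{\frac{307339}{1921025}} = \frac{1921025}{307339}$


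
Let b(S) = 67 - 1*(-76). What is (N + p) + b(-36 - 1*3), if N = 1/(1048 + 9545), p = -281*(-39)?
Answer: 117603487/10593 ≈ 11102.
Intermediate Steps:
p = 10959
N = 1/10593 ≈ 9.4402e-5
b(S) = 143 (b(S) = 67 + 76 = 143)
(N + p) + b(-36 - 1*3) = (1/10593 + 10959) + 143 = 116088688/10593 + 143 = 117603487/10593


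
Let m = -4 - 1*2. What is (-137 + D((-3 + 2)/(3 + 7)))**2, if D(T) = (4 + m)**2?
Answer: 17689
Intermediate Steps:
m = -6 (m = -4 - 2 = -6)
D(T) = 4 (D(T) = (4 - 6)**2 = (-2)**2 = 4)
(-137 + D((-3 + 2)/(3 + 7)))**2 = (-137 + 4)**2 = (-133)**2 = 17689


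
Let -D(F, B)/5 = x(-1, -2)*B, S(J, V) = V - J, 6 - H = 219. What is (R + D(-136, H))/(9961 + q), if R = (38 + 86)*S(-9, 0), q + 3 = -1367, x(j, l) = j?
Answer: 51/8591 ≈ 0.0059364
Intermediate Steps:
H = -213 (H = 6 - 1*219 = 6 - 219 = -213)
q = -1370 (q = -3 - 1367 = -1370)
D(F, B) = 5*B (D(F, B) = -(-5)*B = 5*B)
R = 1116 (R = (38 + 86)*(0 - 1*(-9)) = 124*(0 + 9) = 124*9 = 1116)
(R + D(-136, H))/(9961 + q) = (1116 + 5*(-213))/(9961 - 1370) = (1116 - 1065)/8591 = 51*(1/8591) = 51/8591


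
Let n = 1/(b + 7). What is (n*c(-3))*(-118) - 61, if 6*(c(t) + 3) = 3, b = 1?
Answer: -193/8 ≈ -24.125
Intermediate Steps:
c(t) = -5/2 (c(t) = -3 + (⅙)*3 = -3 + ½ = -5/2)
n = ⅛ (n = 1/(1 + 7) = 1/8 = ⅛ ≈ 0.12500)
(n*c(-3))*(-118) - 61 = ((⅛)*(-5/2))*(-118) - 61 = -5/16*(-118) - 61 = 295/8 - 61 = -193/8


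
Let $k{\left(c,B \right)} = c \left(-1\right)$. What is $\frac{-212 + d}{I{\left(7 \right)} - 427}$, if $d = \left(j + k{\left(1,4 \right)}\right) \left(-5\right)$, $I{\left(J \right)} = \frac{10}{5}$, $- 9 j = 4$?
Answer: $\frac{1843}{3825} \approx 0.48183$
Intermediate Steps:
$j = - \frac{4}{9}$ ($j = \left(- \frac{1}{9}\right) 4 = - \frac{4}{9} \approx -0.44444$)
$k{\left(c,B \right)} = - c$
$I{\left(J \right)} = 2$ ($I{\left(J \right)} = 10 \cdot \frac{1}{5} = 2$)
$d = \frac{65}{9}$ ($d = \left(- \frac{4}{9} - 1\right) \left(-5\right) = \left(- \frac{13}{9}\right) \left(-5\right) = \frac{65}{9} \approx 7.2222$)
$\frac{-212 + d}{I{\left(7 \right)} - 427} = \frac{-212 + \frac{65}{9}}{2 - 427} = - \frac{1843}{9 \left(2 - 427\right)} = - \frac{1843}{9 \left(-425\right)} = \left(- \frac{1843}{9}\right) \left(- \frac{1}{425}\right) = \frac{1843}{3825}$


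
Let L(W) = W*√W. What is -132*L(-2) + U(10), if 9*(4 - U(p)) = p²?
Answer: -64/9 + 264*I*√2 ≈ -7.1111 + 373.35*I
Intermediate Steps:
U(p) = 4 - p²/9
L(W) = W^(3/2)
-132*L(-2) + U(10) = -(-264)*I*√2 + (4 - ⅑*10²) = -(-264)*I*√2 + (4 - ⅑*100) = 264*I*√2 + (4 - 100/9) = 264*I*√2 - 64/9 = -64/9 + 264*I*√2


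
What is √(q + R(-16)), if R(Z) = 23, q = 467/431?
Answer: 2*√1118445/431 ≈ 4.9075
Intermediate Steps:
q = 467/431 (q = 467*(1/431) = 467/431 ≈ 1.0835)
√(q + R(-16)) = √(467/431 + 23) = √(10380/431) = 2*√1118445/431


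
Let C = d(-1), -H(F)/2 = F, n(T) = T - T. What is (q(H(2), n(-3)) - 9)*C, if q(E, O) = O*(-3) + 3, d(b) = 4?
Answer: -24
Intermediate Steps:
n(T) = 0
H(F) = -2*F
C = 4
q(E, O) = 3 - 3*O (q(E, O) = -3*O + 3 = 3 - 3*O)
(q(H(2), n(-3)) - 9)*C = ((3 - 3*0) - 9)*4 = ((3 + 0) - 9)*4 = (3 - 9)*4 = -6*4 = -24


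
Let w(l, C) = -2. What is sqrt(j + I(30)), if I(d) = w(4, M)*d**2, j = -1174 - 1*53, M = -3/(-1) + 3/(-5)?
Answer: I*sqrt(3027) ≈ 55.018*I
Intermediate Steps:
M = 12/5 (M = -3*(-1) + 3*(-1/5) = 3 - 3/5 = 12/5 ≈ 2.4000)
j = -1227 (j = -1174 - 53 = -1227)
I(d) = -2*d**2
sqrt(j + I(30)) = sqrt(-1227 - 2*30**2) = sqrt(-1227 - 2*900) = sqrt(-1227 - 1800) = sqrt(-3027) = I*sqrt(3027)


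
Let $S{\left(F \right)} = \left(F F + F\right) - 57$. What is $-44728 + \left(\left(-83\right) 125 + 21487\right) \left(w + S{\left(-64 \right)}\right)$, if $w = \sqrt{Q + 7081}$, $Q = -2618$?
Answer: $44125472 + 11112 \sqrt{4463} \approx 4.4868 \cdot 10^{7}$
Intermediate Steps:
$S{\left(F \right)} = -57 + F + F^{2}$ ($S{\left(F \right)} = \left(F^{2} + F\right) - 57 = \left(F + F^{2}\right) - 57 = -57 + F + F^{2}$)
$w = \sqrt{4463}$ ($w = \sqrt{-2618 + 7081} = \sqrt{4463} \approx 66.806$)
$-44728 + \left(\left(-83\right) 125 + 21487\right) \left(w + S{\left(-64 \right)}\right) = -44728 + \left(\left(-83\right) 125 + 21487\right) \left(\sqrt{4463} - \left(121 - 4096\right)\right) = -44728 + \left(-10375 + 21487\right) \left(\sqrt{4463} - -3975\right) = -44728 + 11112 \left(\sqrt{4463} + 3975\right) = -44728 + 11112 \left(3975 + \sqrt{4463}\right) = -44728 + \left(44170200 + 11112 \sqrt{4463}\right) = 44125472 + 11112 \sqrt{4463}$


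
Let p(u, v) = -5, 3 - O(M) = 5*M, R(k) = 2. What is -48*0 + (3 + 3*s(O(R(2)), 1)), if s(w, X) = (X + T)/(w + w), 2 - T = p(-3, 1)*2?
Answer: 3/14 ≈ 0.21429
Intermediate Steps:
O(M) = 3 - 5*M
T = 12 (T = 2 - (-5)*2 = 2 - 1*(-10) = 2 + 10 = 12)
s(w, X) = (12 + X)/(2*w) (s(w, X) = (X + 12)/(w + w) = (12 + X)/((2*w)) = (12 + X)*(1/(2*w)) = (12 + X)/(2*w))
-48*0 + (3 + 3*s(O(R(2)), 1)) = -48*0 + (3 + 3*((12 + 1)/(2*(3 - 5*2)))) = 0 + (3 + 3*((½)*13/(3 - 10))) = 0 + (3 + 3*((½)*13/(-7))) = 0 + (3 + 3*((½)*(-⅐)*13)) = 0 + (3 + 3*(-13/14)) = 0 + (3 - 39/14) = 0 + 3/14 = 3/14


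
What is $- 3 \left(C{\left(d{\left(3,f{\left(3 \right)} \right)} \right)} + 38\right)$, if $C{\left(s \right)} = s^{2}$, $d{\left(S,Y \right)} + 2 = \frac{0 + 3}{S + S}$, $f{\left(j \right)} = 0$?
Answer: $- \frac{483}{4} \approx -120.75$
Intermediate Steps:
$d{\left(S,Y \right)} = -2 + \frac{3}{2 S}$ ($d{\left(S,Y \right)} = -2 + \frac{0 + 3}{S + S} = -2 + \frac{3}{2 S}$)
$- 3 \left(C{\left(d{\left(3,f{\left(3 \right)} \right)} \right)} + 38\right) = - 3 \left(\left(-2 + \frac{3}{2 \cdot 3}\right)^{2} + 38\right) = - 3 \left(\left(-2 + \frac{3}{2} \cdot \frac{1}{3}\right)^{2} + 38\right) = - 3 \left(\left(-2 + \frac{1}{2}\right)^{2} + 38\right) = - 3 \left(\left(- \frac{3}{2}\right)^{2} + 38\right) = - 3 \left(\frac{9}{4} + 38\right) = \left(-3\right) \frac{161}{4} = - \frac{483}{4}$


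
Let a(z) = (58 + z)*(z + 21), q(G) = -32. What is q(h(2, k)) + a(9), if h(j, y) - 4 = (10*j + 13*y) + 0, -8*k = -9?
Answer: 1978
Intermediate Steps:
k = 9/8 (k = -⅛*(-9) = 9/8 ≈ 1.1250)
h(j, y) = 4 + 10*j + 13*y (h(j, y) = 4 + ((10*j + 13*y) + 0) = 4 + (10*j + 13*y) = 4 + 10*j + 13*y)
a(z) = (21 + z)*(58 + z) (a(z) = (58 + z)*(21 + z) = (21 + z)*(58 + z))
q(h(2, k)) + a(9) = -32 + (1218 + 9² + 79*9) = -32 + (1218 + 81 + 711) = -32 + 2010 = 1978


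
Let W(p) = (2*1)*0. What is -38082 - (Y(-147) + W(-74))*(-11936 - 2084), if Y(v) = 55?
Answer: 733018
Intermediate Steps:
W(p) = 0 (W(p) = 2*0 = 0)
-38082 - (Y(-147) + W(-74))*(-11936 - 2084) = -38082 - (55 + 0)*(-11936 - 2084) = -38082 - 55*(-14020) = -38082 - 1*(-771100) = -38082 + 771100 = 733018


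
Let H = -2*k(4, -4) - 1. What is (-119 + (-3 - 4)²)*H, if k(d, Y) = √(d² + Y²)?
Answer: 70 + 560*√2 ≈ 861.96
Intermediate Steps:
k(d, Y) = √(Y² + d²)
H = -1 - 8*√2 (H = -2*√((-4)² + 4²) - 1 = -2*√(16 + 16) - 1 = -8*√2 - 1 = -1 - 8*√2 ≈ -12.314)
(-119 + (-3 - 4)²)*H = (-119 + (-3 - 4)²)*(-1 - 8*√2) = (-119 + (-7)²)*(-1 - 8*√2) = (-119 + 49)*(-1 - 8*√2) = -70*(-1 - 8*√2) = 70 + 560*√2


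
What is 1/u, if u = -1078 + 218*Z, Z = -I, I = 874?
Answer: -1/191610 ≈ -5.2189e-6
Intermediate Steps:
Z = -874 (Z = -1*874 = -874)
u = -191610 (u = -1078 + 218*(-874) = -1078 - 190532 = -191610)
1/u = 1/(-191610) = -1/191610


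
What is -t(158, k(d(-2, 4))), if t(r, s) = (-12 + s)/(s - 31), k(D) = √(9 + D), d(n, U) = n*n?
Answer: -359/948 + 19*√13/948 ≈ -0.30643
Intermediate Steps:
d(n, U) = n²
t(r, s) = (-12 + s)/(-31 + s)
-t(158, k(d(-2, 4))) = -(-12 + √(9 + (-2)²))/(-31 + √(9 + (-2)²)) = -(-12 + √(9 + 4))/(-31 + √(9 + 4)) = -(-12 + √13)/(-31 + √13)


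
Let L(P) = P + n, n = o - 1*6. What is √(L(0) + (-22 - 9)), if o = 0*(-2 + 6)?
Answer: I*√37 ≈ 6.0828*I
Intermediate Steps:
o = 0 (o = 0*4 = 0)
n = -6 (n = 0 - 1*6 = 0 - 6 = -6)
L(P) = -6 + P (L(P) = P - 6 = -6 + P)
√(L(0) + (-22 - 9)) = √((-6 + 0) + (-22 - 9)) = √(-6 - 31) = √(-37) = I*√37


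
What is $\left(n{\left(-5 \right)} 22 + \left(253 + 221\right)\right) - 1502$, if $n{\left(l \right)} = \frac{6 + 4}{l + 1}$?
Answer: $-1083$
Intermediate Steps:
$n{\left(l \right)} = \frac{10}{1 + l}$
$\left(n{\left(-5 \right)} 22 + \left(253 + 221\right)\right) - 1502 = \left(\frac{10}{1 - 5} \cdot 22 + \left(253 + 221\right)\right) - 1502 = \left(\frac{10}{-4} \cdot 22 + 474\right) - 1502 = \left(10 \left(- \frac{1}{4}\right) 22 + 474\right) - 1502 = \left(\left(- \frac{5}{2}\right) 22 + 474\right) - 1502 = \left(-55 + 474\right) - 1502 = 419 - 1502 = -1083$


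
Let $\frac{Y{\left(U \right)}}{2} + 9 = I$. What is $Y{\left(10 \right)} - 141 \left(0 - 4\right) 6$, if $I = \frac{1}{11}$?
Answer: $\frac{37028}{11} \approx 3366.2$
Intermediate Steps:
$I = \frac{1}{11} \approx 0.090909$
$Y{\left(U \right)} = - \frac{196}{11}$ ($Y{\left(U \right)} = -18 + 2 \cdot \frac{1}{11} = -18 + \frac{2}{11} = - \frac{196}{11}$)
$Y{\left(10 \right)} - 141 \left(0 - 4\right) 6 = - \frac{196}{11} - 141 \left(0 - 4\right) 6 = - \frac{196}{11} - 141 \left(\left(-4\right) 6\right) = - \frac{196}{11} - -3384 = - \frac{196}{11} + 3384 = \frac{37028}{11}$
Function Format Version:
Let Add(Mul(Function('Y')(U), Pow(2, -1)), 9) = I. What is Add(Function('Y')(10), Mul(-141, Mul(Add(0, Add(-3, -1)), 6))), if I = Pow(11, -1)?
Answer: Rational(37028, 11) ≈ 3366.2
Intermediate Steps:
I = Rational(1, 11) ≈ 0.090909
Function('Y')(U) = Rational(-196, 11) (Function('Y')(U) = Add(-18, Mul(2, Rational(1, 11))) = Add(-18, Rational(2, 11)) = Rational(-196, 11))
Add(Function('Y')(10), Mul(-141, Mul(Add(0, Add(-3, -1)), 6))) = Add(Rational(-196, 11), Mul(-141, Mul(Add(0, Add(-3, -1)), 6))) = Add(Rational(-196, 11), Mul(-141, Mul(Add(0, -4), 6))) = Add(Rational(-196, 11), Mul(-141, Mul(-4, 6))) = Add(Rational(-196, 11), Mul(-141, -24)) = Add(Rational(-196, 11), 3384) = Rational(37028, 11)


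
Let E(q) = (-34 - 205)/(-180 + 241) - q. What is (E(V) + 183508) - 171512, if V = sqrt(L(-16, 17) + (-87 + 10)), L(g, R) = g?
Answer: 731517/61 - I*sqrt(93) ≈ 11992.0 - 9.6436*I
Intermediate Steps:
V = I*sqrt(93) (V = sqrt(-16 + (-87 + 10)) = sqrt(-16 - 77) = sqrt(-93) = I*sqrt(93) ≈ 9.6436*I)
E(q) = -239/61 - q
(E(V) + 183508) - 171512 = ((-239/61 - I*sqrt(93)) + 183508) - 171512 = (11193749/61 - I*sqrt(93)) - 171512 = 731517/61 - I*sqrt(93)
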